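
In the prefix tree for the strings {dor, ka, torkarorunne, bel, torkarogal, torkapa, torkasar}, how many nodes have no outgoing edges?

7

A leaf is a node with no children — equivalently, the end of a word that is not a proper prefix of any other stored word.
Those words: "bel", "dor", "ka", "torkapa", "torkarogal", "torkarorunne", "torkasar"
Leaf count: 7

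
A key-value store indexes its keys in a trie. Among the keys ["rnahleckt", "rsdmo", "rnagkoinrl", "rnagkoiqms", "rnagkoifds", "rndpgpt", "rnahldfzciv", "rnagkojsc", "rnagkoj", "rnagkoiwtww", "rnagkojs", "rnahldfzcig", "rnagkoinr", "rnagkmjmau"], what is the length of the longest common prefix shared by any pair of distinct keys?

10

Look for the deepest trie node that still has at least two words in its subtree.
e.g. "rnahldfzcig" and "rnahldfzciv" share the prefix "rnahldfzci" of length 10; no pair shares a longer one.
Longest shared-prefix length: 10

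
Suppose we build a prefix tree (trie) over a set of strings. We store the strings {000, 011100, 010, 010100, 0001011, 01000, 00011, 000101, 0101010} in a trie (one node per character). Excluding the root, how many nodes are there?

Trie structure (* marks end of a word):
(root)
└─ 0
   ├─ 0
   │  └─ 0 *
   │     └─ 1
   │        ├─ 0
   │        │  └─ 1 *
   │        │     └─ 1 *
   │        └─ 1 *
   └─ 1
      ├─ 0 *
      │  ├─ 0
      │  │  └─ 0 *
      │  └─ 1
      │     └─ 0
      │        ├─ 0 *
      │        └─ 1
      │           └─ 0 *
      └─ 1
         └─ 1
            └─ 0
               └─ 0 *
Counting every labelled node above: 21.

21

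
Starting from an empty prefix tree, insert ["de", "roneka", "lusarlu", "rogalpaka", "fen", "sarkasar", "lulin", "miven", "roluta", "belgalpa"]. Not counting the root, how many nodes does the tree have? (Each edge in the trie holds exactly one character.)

Count nodes per top-level branch (shared prefixes stored once):
  'b'-branch (belgalpa): 8 nodes
  'd'-branch (de): 2 nodes
  'f'-branch (fen): 3 nodes
  'l'-branch (lulin, lusarlu): 10 nodes
  'm'-branch (miven): 5 nodes
  'r'-branch (rogalpaka, roluta, roneka): 17 nodes
  's'-branch (sarkasar): 8 nodes
Sum: 53

53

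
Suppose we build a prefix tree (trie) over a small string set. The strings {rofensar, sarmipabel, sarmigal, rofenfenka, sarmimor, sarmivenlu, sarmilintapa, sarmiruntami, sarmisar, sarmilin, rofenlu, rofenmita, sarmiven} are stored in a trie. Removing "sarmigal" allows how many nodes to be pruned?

3

A node on "sarmigal"'s path can go only if nothing else ends at it or branches off below it.
The suffix "gal" (3 nodes) is used only by "sarmigal"; the node for "sarmi" still has the child "p", so pruning stops there.
Nodes removed: 3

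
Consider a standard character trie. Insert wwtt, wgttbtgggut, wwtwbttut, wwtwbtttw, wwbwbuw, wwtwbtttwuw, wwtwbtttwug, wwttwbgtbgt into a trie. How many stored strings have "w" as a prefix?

8

Walk to "w"; the words in its subtree are exactly those with that prefix.
Matches: "wgttbtgggut", "wwbwbuw", "wwtt", "wwttwbgtbgt", "wwtwbtttw", "wwtwbtttwug", "wwtwbtttwuw", "wwtwbttut"
Count: 8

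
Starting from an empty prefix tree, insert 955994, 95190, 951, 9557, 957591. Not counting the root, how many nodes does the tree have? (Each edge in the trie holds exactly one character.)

14

Insert word by word; a character creates a node only if that edge doesn't already exist:
  "955994" → 6 new (9, 5, 5, 9, 9, 4)
  "95190" → prefix "95" already present; 3 new (1, 9, 0)
  "951" → prefix "951" already present; 0 new (none)
  "9557" → prefix "955" already present; 1 new (7)
  "957591" → prefix "95" already present; 4 new (7, 5, 9, 1)
Total nodes = 6 + 3 + 0 + 1 + 4 = 14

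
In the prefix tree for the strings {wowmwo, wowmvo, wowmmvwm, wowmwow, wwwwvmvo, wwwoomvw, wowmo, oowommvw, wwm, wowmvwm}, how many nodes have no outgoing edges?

A leaf is a node with no children — equivalently, the end of a word that is not a proper prefix of any other stored word.
Those words: "oowommvw", "wowmmvwm", "wowmo", "wowmvo", "wowmvwm", "wowmwow", "wwm", "wwwoomvw", "wwwwvmvo"
Leaf count: 9

9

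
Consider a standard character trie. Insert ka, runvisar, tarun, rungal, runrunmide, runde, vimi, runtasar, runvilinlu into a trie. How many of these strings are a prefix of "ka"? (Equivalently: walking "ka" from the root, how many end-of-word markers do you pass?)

1

Walk "ka" from the root; an end-of-word marker is hit whenever a stored word is a prefix of "ka".
Prefixes of the query that are stored words: "ka"
Count: 1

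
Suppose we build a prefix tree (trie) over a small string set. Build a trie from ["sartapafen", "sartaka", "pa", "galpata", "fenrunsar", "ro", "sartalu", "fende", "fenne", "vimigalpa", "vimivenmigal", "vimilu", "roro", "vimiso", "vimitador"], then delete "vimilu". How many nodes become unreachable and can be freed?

2

A node on "vimilu"'s path can go only if nothing else ends at it or branches off below it.
The suffix "lu" (2 nodes) is used only by "vimilu"; the node for "vimi" still has the child "g", so pruning stops there.
Nodes removed: 2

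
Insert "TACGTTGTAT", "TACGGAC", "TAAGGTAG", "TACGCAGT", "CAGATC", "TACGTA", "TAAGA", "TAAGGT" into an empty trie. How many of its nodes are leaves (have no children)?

7

Leaves are exactly the stored words that no other stored word extends.
Those words: "CAGATC", "TAAGA", "TAAGGTAG", "TACGCAGT", "TACGGAC", "TACGTA", "TACGTTGTAT"
Leaf count: 7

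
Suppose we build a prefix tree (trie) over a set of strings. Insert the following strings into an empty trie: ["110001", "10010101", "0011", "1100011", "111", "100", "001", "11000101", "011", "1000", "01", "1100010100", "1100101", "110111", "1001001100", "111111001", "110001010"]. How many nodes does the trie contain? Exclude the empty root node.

43

Count nodes per top-level branch (shared prefixes stored once):
  '0'-branch (001, 0011, 01, 011): 6 nodes
  '1'-branch (100, 1000, 1001001100, 10010101, 110001, 11000101, 110001010, 1100010100, 1100011, 1100101, 110111, 111, 111111001): 37 nodes
Sum: 43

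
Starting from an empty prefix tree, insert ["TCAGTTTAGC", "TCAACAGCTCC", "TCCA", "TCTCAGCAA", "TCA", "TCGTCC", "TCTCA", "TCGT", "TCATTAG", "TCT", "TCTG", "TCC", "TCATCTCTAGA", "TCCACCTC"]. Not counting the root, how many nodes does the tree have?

For each word, the new-node count is its length minus the longest prefix already in the trie:
  "TCAGTTTAGC" → 10 new (T, C, A, G, T, T, T, A, G, C)
  "TCAACAGCTCC" → prefix "TCA" already present; 8 new (A, C, A, G, C, T, C, C)
  "TCCA" → prefix "TC" already present; 2 new (C, A)
  "TCTCAGCAA" → prefix "TC" already present; 7 new (T, C, A, G, C, A, A)
  "TCA" → prefix "TCA" already present; 0 new (none)
  "TCGTCC" → prefix "TC" already present; 4 new (G, T, C, C)
  "TCTCA" → prefix "TCTCA" already present; 0 new (none)
  "TCGT" → prefix "TCGT" already present; 0 new (none)
  "TCATTAG" → prefix "TCA" already present; 4 new (T, T, A, G)
  "TCT" → prefix "TCT" already present; 0 new (none)
  "TCTG" → prefix "TCT" already present; 1 new (G)
  "TCC" → prefix "TCC" already present; 0 new (none)
  "TCATCTCTAGA" → prefix "TCAT" already present; 7 new (C, T, C, T, A, G, A)
  "TCCACCTC" → prefix "TCCA" already present; 4 new (C, C, T, C)
Total nodes = 10 + 8 + 2 + 7 + 0 + 4 + 0 + 0 + 4 + 0 + 1 + 0 + 7 + 4 = 47

47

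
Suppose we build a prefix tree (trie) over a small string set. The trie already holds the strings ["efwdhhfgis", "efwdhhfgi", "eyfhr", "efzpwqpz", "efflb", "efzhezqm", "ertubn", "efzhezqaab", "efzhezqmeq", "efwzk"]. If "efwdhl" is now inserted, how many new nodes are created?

1

"efwdh" is already a path in the trie; the remaining "l" must be added.
New nodes needed: |"efwdhl"| − 5 = 6 − 5 = 1.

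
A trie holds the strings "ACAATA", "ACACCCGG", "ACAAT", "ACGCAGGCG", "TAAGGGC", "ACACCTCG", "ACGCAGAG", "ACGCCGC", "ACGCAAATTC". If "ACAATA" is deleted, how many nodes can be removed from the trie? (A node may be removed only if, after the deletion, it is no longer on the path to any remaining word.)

1

Walk "ACAATA" from the leaf back toward the root, removing each node that no remaining word uses.
The suffix "A" (1 node) is used only by "ACAATA"; "ACAAT" is itself a stored word, so pruning stops there.
Nodes removed: 1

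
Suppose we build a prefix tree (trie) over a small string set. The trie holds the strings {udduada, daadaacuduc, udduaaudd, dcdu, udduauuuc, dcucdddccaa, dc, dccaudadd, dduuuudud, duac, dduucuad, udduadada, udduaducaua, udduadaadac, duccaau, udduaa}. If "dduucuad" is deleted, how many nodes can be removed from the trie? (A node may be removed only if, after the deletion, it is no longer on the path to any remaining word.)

A node on "dduucuad"'s path can go only if nothing else ends at it or branches off below it.
The suffix "cuad" (4 nodes) is used only by "dduucuad"; the node for "dduu" still has the child "u", so pruning stops there.
Nodes removed: 4

4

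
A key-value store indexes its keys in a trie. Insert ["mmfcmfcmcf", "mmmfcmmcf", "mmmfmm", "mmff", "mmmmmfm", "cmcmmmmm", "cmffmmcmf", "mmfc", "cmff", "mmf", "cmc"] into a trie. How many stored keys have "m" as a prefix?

Filter for entries beginning with "m":
Words under "m": mmf, mmfc, mmfcmfcmcf, mmff, mmmfcmmcf, mmmfmm, mmmmmfm
Count: 7

7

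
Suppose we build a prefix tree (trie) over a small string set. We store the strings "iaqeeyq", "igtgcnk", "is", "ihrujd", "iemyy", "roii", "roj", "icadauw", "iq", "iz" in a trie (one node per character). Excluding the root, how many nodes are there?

Count nodes per top-level branch (shared prefixes stored once):
  'i'-branch (iaqeeyq, icadauw, iemyy, igtgcnk, ihrujd, iq, is, iz): 31 nodes
  'r'-branch (roii, roj): 5 nodes
Sum: 36

36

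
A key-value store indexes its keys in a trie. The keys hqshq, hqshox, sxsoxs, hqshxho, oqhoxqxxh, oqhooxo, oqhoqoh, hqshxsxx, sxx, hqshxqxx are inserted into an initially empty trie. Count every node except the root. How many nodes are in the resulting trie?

38

Trie structure (* marks end of a word):
(root)
├─ h
│  └─ q
│     └─ s
│        └─ h
│           ├─ o
│           │  └─ x *
│           ├─ q *
│           └─ x
│              ├─ h
│              │  └─ o *
│              ├─ q
│              │  └─ x
│              │     └─ x *
│              └─ s
│                 └─ x
│                    └─ x *
├─ o
│  └─ q
│     └─ h
│        └─ o
│           ├─ o
│           │  └─ x
│           │     └─ o *
│           ├─ q
│           │  └─ o
│           │     └─ h *
│           └─ x
│              └─ q
│                 └─ x
│                    └─ x
│                       └─ h *
└─ s
   └─ x
      ├─ s
      │  └─ o
      │     └─ x
      │        └─ s *
      └─ x *
Counting every labelled node above: 38.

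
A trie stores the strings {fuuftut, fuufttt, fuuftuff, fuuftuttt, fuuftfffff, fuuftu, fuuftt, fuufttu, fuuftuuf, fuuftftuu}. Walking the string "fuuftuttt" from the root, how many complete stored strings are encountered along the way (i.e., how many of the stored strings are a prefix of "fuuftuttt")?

Traverse "fuuftuttt" character by character; count nodes along the way that are marked as word ends.
Prefixes of the query that are stored words: "fuuftu", "fuuftut", "fuuftuttt"
Count: 3

3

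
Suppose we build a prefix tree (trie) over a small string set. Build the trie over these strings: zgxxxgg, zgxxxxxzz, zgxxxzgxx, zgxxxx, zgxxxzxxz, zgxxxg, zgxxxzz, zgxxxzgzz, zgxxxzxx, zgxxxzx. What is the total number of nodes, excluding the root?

21

Count nodes per top-level branch (shared prefixes stored once):
  'z'-branch (zgxxxg, zgxxxgg, zgxxxx, zgxxxxxzz, zgxxxzgxx, zgxxxzgzz, zgxxxzx, zgxxxzxx, zgxxxzxxz, zgxxxzz): 21 nodes
Sum: 21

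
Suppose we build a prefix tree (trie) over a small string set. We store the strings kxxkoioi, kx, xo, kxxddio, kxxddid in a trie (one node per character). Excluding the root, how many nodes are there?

Trie structure (* marks end of a word):
(root)
├─ k
│  └─ x *
│     └─ x
│        ├─ d
│        │  └─ d
│        │     └─ i
│        │        ├─ d *
│        │        └─ o *
│        └─ k
│           └─ o
│              └─ i
│                 └─ o
│                    └─ i *
└─ x
   └─ o *
Counting every labelled node above: 15.

15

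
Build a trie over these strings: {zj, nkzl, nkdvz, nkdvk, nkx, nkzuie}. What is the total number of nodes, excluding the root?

Insert word by word; a character creates a node only if that edge doesn't already exist:
  "zj" → 2 new (z, j)
  "nkzl" → 4 new (n, k, z, l)
  "nkdvz" → prefix "nk" already present; 3 new (d, v, z)
  "nkdvk" → prefix "nkdv" already present; 1 new (k)
  "nkx" → prefix "nk" already present; 1 new (x)
  "nkzuie" → prefix "nkz" already present; 3 new (u, i, e)
Total nodes = 2 + 4 + 3 + 1 + 1 + 3 = 14

14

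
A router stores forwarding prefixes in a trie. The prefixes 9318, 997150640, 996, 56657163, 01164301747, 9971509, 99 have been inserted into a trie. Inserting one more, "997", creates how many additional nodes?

0

Every character of "997" already lies on an existing path (it is a prefix of some stored word).
No new nodes are needed: 0.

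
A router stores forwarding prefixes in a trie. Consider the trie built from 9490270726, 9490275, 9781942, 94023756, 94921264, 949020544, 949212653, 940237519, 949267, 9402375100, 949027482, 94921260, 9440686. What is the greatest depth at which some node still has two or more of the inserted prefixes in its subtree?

Look for the deepest trie node that still has at least two words in its subtree.
"9402375100" and "940237519" agree on "94023751" (8 characters) before diverging; nothing deeper is shared.
Longest shared-prefix length: 8

8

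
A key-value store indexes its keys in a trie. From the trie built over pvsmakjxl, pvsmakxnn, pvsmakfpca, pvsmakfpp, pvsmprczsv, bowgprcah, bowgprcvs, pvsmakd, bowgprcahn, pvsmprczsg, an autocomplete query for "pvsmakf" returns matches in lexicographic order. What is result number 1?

Words with prefix "pvsmakf", in lexicographic order: "pvsmakfpca", "pvsmakfpp"
Position 1: pvsmakfpca

pvsmakfpca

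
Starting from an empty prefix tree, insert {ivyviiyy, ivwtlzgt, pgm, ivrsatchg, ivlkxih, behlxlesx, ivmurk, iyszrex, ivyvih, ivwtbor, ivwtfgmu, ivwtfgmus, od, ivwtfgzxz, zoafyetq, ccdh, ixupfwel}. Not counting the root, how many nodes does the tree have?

Trace insertions, counting only characters that open a new branch:
  "ivyviiyy" → 8 new (i, v, y, v, i, i, y, y)
  "ivwtlzgt" → prefix "iv" already present; 6 new (w, t, l, z, g, t)
  "pgm" → 3 new (p, g, m)
  "ivrsatchg" → prefix "iv" already present; 7 new (r, s, a, t, c, h, g)
  "ivlkxih" → prefix "iv" already present; 5 new (l, k, x, i, h)
  "behlxlesx" → 9 new (b, e, h, l, x, l, e, s, x)
  "ivmurk" → prefix "iv" already present; 4 new (m, u, r, k)
  "iyszrex" → prefix "i" already present; 6 new (y, s, z, r, e, x)
  "ivyvih" → prefix "ivyvi" already present; 1 new (h)
  "ivwtbor" → prefix "ivwt" already present; 3 new (b, o, r)
  "ivwtfgmu" → prefix "ivwt" already present; 4 new (f, g, m, u)
  "ivwtfgmus" → prefix "ivwtfgmu" already present; 1 new (s)
  "od" → 2 new (o, d)
  "ivwtfgzxz" → prefix "ivwtfg" already present; 3 new (z, x, z)
  "zoafyetq" → 8 new (z, o, a, f, y, e, t, q)
  "ccdh" → 4 new (c, c, d, h)
  "ixupfwel" → prefix "i" already present; 7 new (x, u, p, f, w, e, l)
Total nodes = 8 + 6 + 3 + 7 + 5 + 9 + 4 + 6 + 1 + 3 + 4 + 1 + 2 + 3 + 8 + 4 + 7 = 81

81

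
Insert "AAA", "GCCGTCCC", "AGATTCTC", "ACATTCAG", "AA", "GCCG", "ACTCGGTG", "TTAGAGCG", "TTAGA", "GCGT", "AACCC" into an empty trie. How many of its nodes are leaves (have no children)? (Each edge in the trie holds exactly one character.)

8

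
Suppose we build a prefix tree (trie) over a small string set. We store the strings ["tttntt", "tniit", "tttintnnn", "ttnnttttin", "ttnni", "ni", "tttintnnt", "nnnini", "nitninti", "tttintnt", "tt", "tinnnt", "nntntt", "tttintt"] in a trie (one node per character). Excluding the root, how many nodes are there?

For each word, the new-node count is its length minus the longest prefix already in the trie:
  "tttntt" → 6 new (t, t, t, n, t, t)
  "tniit" → prefix "t" already present; 4 new (n, i, i, t)
  "tttintnnn" → prefix "ttt" already present; 6 new (i, n, t, n, n, n)
  "ttnnttttin" → prefix "tt" already present; 8 new (n, n, t, t, t, t, i, n)
  "ttnni" → prefix "ttnn" already present; 1 new (i)
  "ni" → 2 new (n, i)
  "tttintnnt" → prefix "tttintnn" already present; 1 new (t)
  "nnnini" → prefix "n" already present; 5 new (n, n, i, n, i)
  "nitninti" → prefix "ni" already present; 6 new (t, n, i, n, t, i)
  "tttintnt" → prefix "tttintn" already present; 1 new (t)
  "tt" → prefix "tt" already present; 0 new (none)
  "tinnnt" → prefix "t" already present; 5 new (i, n, n, n, t)
  "nntntt" → prefix "nn" already present; 4 new (t, n, t, t)
  "tttintt" → prefix "tttint" already present; 1 new (t)
Total nodes = 6 + 4 + 6 + 8 + 1 + 2 + 1 + 5 + 6 + 1 + 0 + 5 + 4 + 1 = 50

50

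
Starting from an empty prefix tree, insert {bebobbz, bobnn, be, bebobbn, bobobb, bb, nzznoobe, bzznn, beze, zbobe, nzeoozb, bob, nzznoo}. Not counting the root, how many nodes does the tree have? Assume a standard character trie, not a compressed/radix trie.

40

Trie structure (* marks end of a word):
(root)
├─ b
│  ├─ b *
│  ├─ e *
│  │  ├─ b
│  │  │  └─ o
│  │  │     └─ b
│  │  │        └─ b
│  │  │           ├─ n *
│  │  │           └─ z *
│  │  └─ z
│  │     └─ e *
│  ├─ o
│  │  └─ b *
│  │     ├─ n
│  │     │  └─ n *
│  │     └─ o
│  │        └─ b
│  │           └─ b *
│  └─ z
│     └─ z
│        └─ n
│           └─ n *
├─ n
│  └─ z
│     ├─ e
│     │  └─ o
│     │     └─ o
│     │        └─ z
│     │           └─ b *
│     └─ z
│        └─ n
│           └─ o
│              └─ o *
│                 └─ b
│                    └─ e *
└─ z
   └─ b
      └─ o
         └─ b
            └─ e *
Counting every labelled node above: 40.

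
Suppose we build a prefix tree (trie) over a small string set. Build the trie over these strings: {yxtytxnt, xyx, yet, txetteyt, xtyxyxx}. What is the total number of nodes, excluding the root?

27

Trie structure (* marks end of a word):
(root)
├─ t
│  └─ x
│     └─ e
│        └─ t
│           └─ t
│              └─ e
│                 └─ y
│                    └─ t *
├─ x
│  ├─ t
│  │  └─ y
│  │     └─ x
│  │        └─ y
│  │           └─ x
│  │              └─ x *
│  └─ y
│     └─ x *
└─ y
   ├─ e
   │  └─ t *
   └─ x
      └─ t
         └─ y
            └─ t
               └─ x
                  └─ n
                     └─ t *
Counting every labelled node above: 27.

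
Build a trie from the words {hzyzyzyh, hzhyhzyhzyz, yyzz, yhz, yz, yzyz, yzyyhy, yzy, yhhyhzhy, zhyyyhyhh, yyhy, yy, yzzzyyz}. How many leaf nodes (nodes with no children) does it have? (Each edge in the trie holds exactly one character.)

A leaf is a node with no children — equivalently, the end of a word that is not a proper prefix of any other stored word.
Those words: "hzhyhzyhzyz", "hzyzyzyh", "yhhyhzhy", "yhz", "yyhy", "yyzz", "yzyyhy", "yzyz", "yzzzyyz", "zhyyyhyhh"
Leaf count: 10

10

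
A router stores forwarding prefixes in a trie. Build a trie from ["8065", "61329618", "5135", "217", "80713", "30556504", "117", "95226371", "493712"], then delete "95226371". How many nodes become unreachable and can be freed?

8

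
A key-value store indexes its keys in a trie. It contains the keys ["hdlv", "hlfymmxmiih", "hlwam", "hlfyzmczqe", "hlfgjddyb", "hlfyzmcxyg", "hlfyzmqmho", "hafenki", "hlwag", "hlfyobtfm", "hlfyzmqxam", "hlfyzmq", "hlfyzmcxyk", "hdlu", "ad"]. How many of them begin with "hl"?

11

Traverse to the node for "hl", then collect every word in that subtree.
Words under "hl": hlfgjddyb, hlfymmxmiih, hlfyobtfm, hlfyzmcxyg, hlfyzmcxyk, hlfyzmczqe, hlfyzmq, hlfyzmqmho, hlfyzmqxam, hlwag, hlwam
Count: 11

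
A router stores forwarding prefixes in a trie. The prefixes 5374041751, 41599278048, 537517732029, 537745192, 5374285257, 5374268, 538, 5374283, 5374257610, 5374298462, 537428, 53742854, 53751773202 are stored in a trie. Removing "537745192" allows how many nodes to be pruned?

A node on "537745192"'s path can go only if nothing else ends at it or branches off below it.
The suffix "745192" (6 nodes) is used only by "537745192"; the node for "537" still has the child "4", so pruning stops there.
Nodes removed: 6

6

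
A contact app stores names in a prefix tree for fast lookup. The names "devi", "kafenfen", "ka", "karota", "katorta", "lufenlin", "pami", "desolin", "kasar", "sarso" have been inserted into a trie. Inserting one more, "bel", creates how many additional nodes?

No existing word starts with "b", so every character of "bel" needs a new node.
3 − 0 = 3 new nodes.

3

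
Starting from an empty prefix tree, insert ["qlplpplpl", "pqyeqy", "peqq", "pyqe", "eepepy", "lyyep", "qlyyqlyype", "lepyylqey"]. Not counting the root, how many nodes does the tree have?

Insert word by word; a character creates a node only if that edge doesn't already exist:
  "qlplpplpl" → 9 new (q, l, p, l, p, p, l, p, l)
  "pqyeqy" → 6 new (p, q, y, e, q, y)
  "peqq" → prefix "p" already present; 3 new (e, q, q)
  "pyqe" → prefix "p" already present; 3 new (y, q, e)
  "eepepy" → 6 new (e, e, p, e, p, y)
  "lyyep" → 5 new (l, y, y, e, p)
  "qlyyqlyype" → prefix "ql" already present; 8 new (y, y, q, l, y, y, p, e)
  "lepyylqey" → prefix "l" already present; 8 new (e, p, y, y, l, q, e, y)
Total nodes = 9 + 6 + 3 + 3 + 6 + 5 + 8 + 8 = 48

48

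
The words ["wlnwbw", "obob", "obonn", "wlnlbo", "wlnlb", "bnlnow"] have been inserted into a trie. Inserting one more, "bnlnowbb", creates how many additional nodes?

"bnlnow" is already a path in the trie; the remaining "bb" must be added.
New nodes needed: |"bnlnowbb"| − 6 = 8 − 6 = 2.

2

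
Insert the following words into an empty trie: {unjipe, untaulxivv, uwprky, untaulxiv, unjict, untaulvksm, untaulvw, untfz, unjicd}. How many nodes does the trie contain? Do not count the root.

29

Count nodes per top-level branch (shared prefixes stored once):
  'u'-branch (unjicd, unjict, unjipe, untaulvksm, untaulvw, untaulxiv, untaulxivv, untfz, uwprky): 29 nodes
Sum: 29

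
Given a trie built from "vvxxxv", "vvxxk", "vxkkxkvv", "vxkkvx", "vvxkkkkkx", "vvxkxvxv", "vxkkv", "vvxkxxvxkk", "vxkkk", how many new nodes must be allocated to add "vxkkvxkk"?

The longest prefix of "vxkkvxkk" already in the trie is "vxkkvx" (length 6).
New nodes needed: |"vxkkvxkk"| − 6 = 8 − 6 = 2.

2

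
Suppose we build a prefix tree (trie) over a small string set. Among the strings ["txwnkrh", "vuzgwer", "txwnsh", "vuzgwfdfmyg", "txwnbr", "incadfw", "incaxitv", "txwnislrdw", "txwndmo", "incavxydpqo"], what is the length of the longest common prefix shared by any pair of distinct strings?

The deepest shared node is where two words last agree before diverging.
"vuzgwer" and "vuzgwfdfmyg" agree on "vuzgw" (5 characters) before diverging; nothing deeper is shared.
Longest shared-prefix length: 5

5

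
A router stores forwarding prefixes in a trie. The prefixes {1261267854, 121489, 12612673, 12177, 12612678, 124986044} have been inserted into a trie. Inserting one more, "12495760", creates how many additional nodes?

Walking "12495760" from the root, the first 4 characters ("1249") follow existing edges; "5" is the first miss.
So 8 − 4 = 4 new nodes.

4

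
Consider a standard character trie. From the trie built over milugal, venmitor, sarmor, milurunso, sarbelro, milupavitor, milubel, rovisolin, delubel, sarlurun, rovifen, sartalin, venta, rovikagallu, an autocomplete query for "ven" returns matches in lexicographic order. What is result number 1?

venmitor

Filter for "ven…" and sort: "venmitor", "venta"
The 1st is venmitor.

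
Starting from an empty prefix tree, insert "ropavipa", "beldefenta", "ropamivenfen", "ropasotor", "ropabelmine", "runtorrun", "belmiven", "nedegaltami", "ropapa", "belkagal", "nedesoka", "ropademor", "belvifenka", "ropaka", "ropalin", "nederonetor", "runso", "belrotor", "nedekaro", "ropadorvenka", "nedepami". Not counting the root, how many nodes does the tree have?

Insert word by word; a character creates a node only if that edge doesn't already exist:
  "ropavipa" → 8 new (r, o, p, a, v, i, p, a)
  "beldefenta" → 10 new (b, e, l, d, e, f, e, n, t, a)
  "ropamivenfen" → prefix "ropa" already present; 8 new (m, i, v, e, n, f, e, n)
  "ropasotor" → prefix "ropa" already present; 5 new (s, o, t, o, r)
  "ropabelmine" → prefix "ropa" already present; 7 new (b, e, l, m, i, n, e)
  "runtorrun" → prefix "r" already present; 8 new (u, n, t, o, r, r, u, n)
  "belmiven" → prefix "bel" already present; 5 new (m, i, v, e, n)
  "nedegaltami" → 11 new (n, e, d, e, g, a, l, t, a, m, i)
  "ropapa" → prefix "ropa" already present; 2 new (p, a)
  "belkagal" → prefix "bel" already present; 5 new (k, a, g, a, l)
  "nedesoka" → prefix "nede" already present; 4 new (s, o, k, a)
  "ropademor" → prefix "ropa" already present; 5 new (d, e, m, o, r)
  "belvifenka" → prefix "bel" already present; 7 new (v, i, f, e, n, k, a)
  "ropaka" → prefix "ropa" already present; 2 new (k, a)
  "ropalin" → prefix "ropa" already present; 3 new (l, i, n)
  "nederonetor" → prefix "nede" already present; 7 new (r, o, n, e, t, o, r)
  "runso" → prefix "run" already present; 2 new (s, o)
  "belrotor" → prefix "bel" already present; 5 new (r, o, t, o, r)
  "nedekaro" → prefix "nede" already present; 4 new (k, a, r, o)
  "ropadorvenka" → prefix "ropad" already present; 7 new (o, r, v, e, n, k, a)
  "nedepami" → prefix "nede" already present; 4 new (p, a, m, i)
Total nodes = 8 + 10 + 8 + 5 + 7 + 8 + 5 + 11 + 2 + 5 + 4 + 5 + 7 + 2 + 3 + 7 + 2 + 5 + 4 + 7 + 4 = 119

119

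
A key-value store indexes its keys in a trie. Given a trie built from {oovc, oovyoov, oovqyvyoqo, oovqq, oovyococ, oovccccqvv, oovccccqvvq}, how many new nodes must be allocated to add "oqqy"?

The longest prefix of "oqqy" already in the trie is "o" (length 1).
New nodes needed: |"oqqy"| − 1 = 4 − 1 = 3.

3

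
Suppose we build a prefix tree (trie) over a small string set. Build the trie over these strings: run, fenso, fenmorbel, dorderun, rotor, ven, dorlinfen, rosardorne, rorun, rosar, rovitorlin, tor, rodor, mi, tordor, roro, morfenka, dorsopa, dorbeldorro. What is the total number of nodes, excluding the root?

85

For each word, the new-node count is its length minus the longest prefix already in the trie:
  "run" → 3 new (r, u, n)
  "fenso" → 5 new (f, e, n, s, o)
  "fenmorbel" → prefix "fen" already present; 6 new (m, o, r, b, e, l)
  "dorderun" → 8 new (d, o, r, d, e, r, u, n)
  "rotor" → prefix "r" already present; 4 new (o, t, o, r)
  "ven" → 3 new (v, e, n)
  "dorlinfen" → prefix "dor" already present; 6 new (l, i, n, f, e, n)
  "rosardorne" → prefix "ro" already present; 8 new (s, a, r, d, o, r, n, e)
  "rorun" → prefix "ro" already present; 3 new (r, u, n)
  "rosar" → prefix "rosar" already present; 0 new (none)
  "rovitorlin" → prefix "ro" already present; 8 new (v, i, t, o, r, l, i, n)
  "tor" → 3 new (t, o, r)
  "rodor" → prefix "ro" already present; 3 new (d, o, r)
  "mi" → 2 new (m, i)
  "tordor" → prefix "tor" already present; 3 new (d, o, r)
  "roro" → prefix "ror" already present; 1 new (o)
  "morfenka" → prefix "m" already present; 7 new (o, r, f, e, n, k, a)
  "dorsopa" → prefix "dor" already present; 4 new (s, o, p, a)
  "dorbeldorro" → prefix "dor" already present; 8 new (b, e, l, d, o, r, r, o)
Total nodes = 3 + 5 + 6 + 8 + 4 + 3 + 6 + 8 + 3 + 0 + 8 + 3 + 3 + 2 + 3 + 1 + 7 + 4 + 8 = 85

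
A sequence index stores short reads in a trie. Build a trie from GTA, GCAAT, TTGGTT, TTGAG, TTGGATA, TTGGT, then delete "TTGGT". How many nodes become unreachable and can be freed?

A node on "TTGGT"'s path can go only if nothing else ends at it or branches off below it.
Every node on "TTGGT" is still needed (e.g. by "TTGGTT"), so nothing is freed.
Nodes removed: 0

0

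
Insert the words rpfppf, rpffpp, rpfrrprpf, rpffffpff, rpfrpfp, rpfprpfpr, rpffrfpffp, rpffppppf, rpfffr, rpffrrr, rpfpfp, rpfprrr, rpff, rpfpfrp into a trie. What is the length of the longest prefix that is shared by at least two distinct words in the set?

6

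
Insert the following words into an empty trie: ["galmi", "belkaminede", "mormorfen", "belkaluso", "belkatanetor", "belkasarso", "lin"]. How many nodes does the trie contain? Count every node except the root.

For each word, the new-node count is its length minus the longest prefix already in the trie:
  "galmi" → 5 new (g, a, l, m, i)
  "belkaminede" → 11 new (b, e, l, k, a, m, i, n, e, d, e)
  "mormorfen" → 9 new (m, o, r, m, o, r, f, e, n)
  "belkaluso" → prefix "belka" already present; 4 new (l, u, s, o)
  "belkatanetor" → prefix "belka" already present; 7 new (t, a, n, e, t, o, r)
  "belkasarso" → prefix "belka" already present; 5 new (s, a, r, s, o)
  "lin" → 3 new (l, i, n)
Total nodes = 5 + 11 + 9 + 4 + 7 + 5 + 3 = 44

44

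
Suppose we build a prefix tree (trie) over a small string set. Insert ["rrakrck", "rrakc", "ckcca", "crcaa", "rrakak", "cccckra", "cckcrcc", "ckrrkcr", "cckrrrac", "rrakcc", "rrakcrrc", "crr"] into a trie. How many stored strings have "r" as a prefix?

Walk to "r"; the words in its subtree are exactly those with that prefix.
Words under "r": rrakak, rrakc, rrakcc, rrakcrrc, rrakrck
Count: 5

5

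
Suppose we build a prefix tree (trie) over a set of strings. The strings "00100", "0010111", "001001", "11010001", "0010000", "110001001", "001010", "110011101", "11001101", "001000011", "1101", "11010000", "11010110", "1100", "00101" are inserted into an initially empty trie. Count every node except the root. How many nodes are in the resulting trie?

39

Insert word by word; a character creates a node only if that edge doesn't already exist:
  "00100" → 5 new (0, 0, 1, 0, 0)
  "0010111" → prefix "0010" already present; 3 new (1, 1, 1)
  "001001" → prefix "00100" already present; 1 new (1)
  "11010001" → 8 new (1, 1, 0, 1, 0, 0, 0, 1)
  "0010000" → prefix "00100" already present; 2 new (0, 0)
  "110001001" → prefix "110" already present; 6 new (0, 0, 1, 0, 0, 1)
  "001010" → prefix "00101" already present; 1 new (0)
  "110011101" → prefix "1100" already present; 5 new (1, 1, 1, 0, 1)
  "11001101" → prefix "110011" already present; 2 new (0, 1)
  "001000011" → prefix "0010000" already present; 2 new (1, 1)
  "1101" → prefix "1101" already present; 0 new (none)
  "11010000" → prefix "1101000" already present; 1 new (0)
  "11010110" → prefix "11010" already present; 3 new (1, 1, 0)
  "1100" → prefix "1100" already present; 0 new (none)
  "00101" → prefix "00101" already present; 0 new (none)
Total nodes = 5 + 3 + 1 + 8 + 2 + 6 + 1 + 5 + 2 + 2 + 0 + 1 + 3 + 0 + 0 = 39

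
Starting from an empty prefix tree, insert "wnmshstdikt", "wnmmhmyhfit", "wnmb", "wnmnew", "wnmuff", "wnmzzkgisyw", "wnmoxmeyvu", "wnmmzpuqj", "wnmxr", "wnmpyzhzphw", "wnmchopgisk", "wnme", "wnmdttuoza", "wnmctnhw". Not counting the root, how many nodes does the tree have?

Trace insertions, counting only characters that open a new branch:
  "wnmshstdikt" → 11 new (w, n, m, s, h, s, t, d, i, k, t)
  "wnmmhmyhfit" → prefix "wnm" already present; 8 new (m, h, m, y, h, f, i, t)
  "wnmb" → prefix "wnm" already present; 1 new (b)
  "wnmnew" → prefix "wnm" already present; 3 new (n, e, w)
  "wnmuff" → prefix "wnm" already present; 3 new (u, f, f)
  "wnmzzkgisyw" → prefix "wnm" already present; 8 new (z, z, k, g, i, s, y, w)
  "wnmoxmeyvu" → prefix "wnm" already present; 7 new (o, x, m, e, y, v, u)
  "wnmmzpuqj" → prefix "wnmm" already present; 5 new (z, p, u, q, j)
  "wnmxr" → prefix "wnm" already present; 2 new (x, r)
  "wnmpyzhzphw" → prefix "wnm" already present; 8 new (p, y, z, h, z, p, h, w)
  "wnmchopgisk" → prefix "wnm" already present; 8 new (c, h, o, p, g, i, s, k)
  "wnme" → prefix "wnm" already present; 1 new (e)
  "wnmdttuoza" → prefix "wnm" already present; 7 new (d, t, t, u, o, z, a)
  "wnmctnhw" → prefix "wnmc" already present; 4 new (t, n, h, w)
Total nodes = 11 + 8 + 1 + 3 + 3 + 8 + 7 + 5 + 2 + 8 + 8 + 1 + 7 + 4 = 76

76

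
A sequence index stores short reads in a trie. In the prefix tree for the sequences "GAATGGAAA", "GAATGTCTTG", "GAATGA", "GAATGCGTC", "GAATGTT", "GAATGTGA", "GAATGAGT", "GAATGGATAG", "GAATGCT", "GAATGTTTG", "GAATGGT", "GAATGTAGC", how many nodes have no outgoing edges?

10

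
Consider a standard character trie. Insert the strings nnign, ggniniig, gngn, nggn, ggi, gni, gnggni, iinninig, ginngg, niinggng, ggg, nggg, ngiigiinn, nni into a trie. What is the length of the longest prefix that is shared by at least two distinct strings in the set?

Look for the deepest trie node that still has at least two words in its subtree.
"gnggni" and "gngn" agree on "gng" (3 characters) before diverging; nothing deeper is shared.
Longest shared-prefix length: 3

3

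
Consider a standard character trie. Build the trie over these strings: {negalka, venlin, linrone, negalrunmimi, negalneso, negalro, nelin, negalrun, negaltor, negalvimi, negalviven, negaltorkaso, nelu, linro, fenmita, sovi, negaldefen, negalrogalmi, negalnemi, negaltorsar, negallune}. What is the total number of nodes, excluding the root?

80

For each word, the new-node count is its length minus the longest prefix already in the trie:
  "negalka" → 7 new (n, e, g, a, l, k, a)
  "venlin" → 6 new (v, e, n, l, i, n)
  "linrone" → 7 new (l, i, n, r, o, n, e)
  "negalrunmimi" → prefix "negal" already present; 7 new (r, u, n, m, i, m, i)
  "negalneso" → prefix "negal" already present; 4 new (n, e, s, o)
  "negalro" → prefix "negalr" already present; 1 new (o)
  "nelin" → prefix "ne" already present; 3 new (l, i, n)
  "negalrun" → prefix "negalrun" already present; 0 new (none)
  "negaltor" → prefix "negal" already present; 3 new (t, o, r)
  "negalvimi" → prefix "negal" already present; 4 new (v, i, m, i)
  "negalviven" → prefix "negalvi" already present; 3 new (v, e, n)
  "negaltorkaso" → prefix "negaltor" already present; 4 new (k, a, s, o)
  "nelu" → prefix "nel" already present; 1 new (u)
  "linro" → prefix "linro" already present; 0 new (none)
  "fenmita" → 7 new (f, e, n, m, i, t, a)
  "sovi" → 4 new (s, o, v, i)
  "negaldefen" → prefix "negal" already present; 5 new (d, e, f, e, n)
  "negalrogalmi" → prefix "negalro" already present; 5 new (g, a, l, m, i)
  "negalnemi" → prefix "negalne" already present; 2 new (m, i)
  "negaltorsar" → prefix "negaltor" already present; 3 new (s, a, r)
  "negallune" → prefix "negal" already present; 4 new (l, u, n, e)
Total nodes = 7 + 6 + 7 + 7 + 4 + 1 + 3 + 0 + 3 + 4 + 3 + 4 + 1 + 0 + 7 + 4 + 5 + 5 + 2 + 3 + 4 = 80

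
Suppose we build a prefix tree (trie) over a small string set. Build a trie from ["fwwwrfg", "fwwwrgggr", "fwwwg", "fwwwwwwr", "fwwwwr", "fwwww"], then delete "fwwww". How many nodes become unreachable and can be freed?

A node on "fwwww"'s path can go only if nothing else ends at it or branches off below it.
Every node on "fwwww" is still needed (e.g. by "fwwwwwwr"), so nothing is freed.
Nodes removed: 0

0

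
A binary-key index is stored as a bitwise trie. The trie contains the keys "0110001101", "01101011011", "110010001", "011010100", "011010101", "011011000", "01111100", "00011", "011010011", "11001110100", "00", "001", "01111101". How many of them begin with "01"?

Walk to "01"; the words in its subtree are exactly those with that prefix.
Matches: "0110001101", "011010011", "011010100", "011010101", "01101011011", "011011000", "01111100", "01111101"
Count: 8

8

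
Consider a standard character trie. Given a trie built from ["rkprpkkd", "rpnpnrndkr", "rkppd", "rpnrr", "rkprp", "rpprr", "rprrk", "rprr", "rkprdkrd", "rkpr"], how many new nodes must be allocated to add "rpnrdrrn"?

4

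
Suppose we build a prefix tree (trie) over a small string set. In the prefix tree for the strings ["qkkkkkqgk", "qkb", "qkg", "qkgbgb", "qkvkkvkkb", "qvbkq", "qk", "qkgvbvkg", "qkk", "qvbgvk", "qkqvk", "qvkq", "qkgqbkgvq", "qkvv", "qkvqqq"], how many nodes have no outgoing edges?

A leaf is a node with no children — equivalently, the end of a word that is not a proper prefix of any other stored word.
Those words: "qkb", "qkgbgb", "qkgqbkgvq", "qkgvbvkg", "qkkkkkqgk", "qkqvk", "qkvkkvkkb", "qkvqqq", "qkvv", "qvbgvk", "qvbkq", "qvkq"
Leaf count: 12

12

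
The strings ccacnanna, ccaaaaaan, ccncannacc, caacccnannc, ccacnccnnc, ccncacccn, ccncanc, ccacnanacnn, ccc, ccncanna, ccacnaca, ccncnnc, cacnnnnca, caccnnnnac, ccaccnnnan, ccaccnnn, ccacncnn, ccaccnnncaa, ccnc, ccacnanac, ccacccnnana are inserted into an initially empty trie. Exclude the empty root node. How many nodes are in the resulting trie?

84

Insert word by word; a character creates a node only if that edge doesn't already exist:
  "ccacnanna" → 9 new (c, c, a, c, n, a, n, n, a)
  "ccaaaaaan" → prefix "cca" already present; 6 new (a, a, a, a, a, n)
  "ccncannacc" → prefix "cc" already present; 8 new (n, c, a, n, n, a, c, c)
  "caacccnannc" → prefix "c" already present; 10 new (a, a, c, c, c, n, a, n, n, c)
  "ccacnccnnc" → prefix "ccacn" already present; 5 new (c, c, n, n, c)
  "ccncacccn" → prefix "ccnca" already present; 4 new (c, c, c, n)
  "ccncanc" → prefix "ccncan" already present; 1 new (c)
  "ccacnanacnn" → prefix "ccacnan" already present; 4 new (a, c, n, n)
  "ccc" → prefix "cc" already present; 1 new (c)
  "ccncanna" → prefix "ccncanna" already present; 0 new (none)
  "ccacnaca" → prefix "ccacna" already present; 2 new (c, a)
  "ccncnnc" → prefix "ccnc" already present; 3 new (n, n, c)
  "cacnnnnca" → prefix "ca" already present; 7 new (c, n, n, n, n, c, a)
  "caccnnnnac" → prefix "cac" already present; 7 new (c, n, n, n, n, a, c)
  "ccaccnnnan" → prefix "ccac" already present; 6 new (c, n, n, n, a, n)
  "ccaccnnn" → prefix "ccaccnnn" already present; 0 new (none)
  "ccacncnn" → prefix "ccacnc" already present; 2 new (n, n)
  "ccaccnnncaa" → prefix "ccaccnnn" already present; 3 new (c, a, a)
  "ccnc" → prefix "ccnc" already present; 0 new (none)
  "ccacnanac" → prefix "ccacnanac" already present; 0 new (none)
  "ccacccnnana" → prefix "ccacc" already present; 6 new (c, n, n, a, n, a)
Total nodes = 9 + 6 + 8 + 10 + 5 + 4 + 1 + 4 + 1 + 0 + 2 + 3 + 7 + 7 + 6 + 0 + 2 + 3 + 0 + 0 + 6 = 84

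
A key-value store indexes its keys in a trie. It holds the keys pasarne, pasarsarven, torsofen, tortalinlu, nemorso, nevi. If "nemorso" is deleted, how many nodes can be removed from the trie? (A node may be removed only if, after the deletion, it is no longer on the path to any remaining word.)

After clearing the end-marker at "nemorso", prune upward until reaching a node still needed by another word.
The suffix "morso" (5 nodes) is used only by "nemorso"; the node for "ne" still has the child "v", so pruning stops there.
Nodes removed: 5

5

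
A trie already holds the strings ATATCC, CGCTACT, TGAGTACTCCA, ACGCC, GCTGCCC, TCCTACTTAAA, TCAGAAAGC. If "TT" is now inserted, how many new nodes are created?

Walking "TT" from the root, the first 1 characters ("T") follow existing edges; "T" is the first miss.
Each of the 1 remaining characters creates one node.

1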